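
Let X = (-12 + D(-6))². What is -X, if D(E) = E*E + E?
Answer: -324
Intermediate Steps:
D(E) = E + E² (D(E) = E² + E = E + E²)
X = 324 (X = (-12 - 6*(1 - 6))² = (-12 - 6*(-5))² = (-12 + 30)² = 18² = 324)
-X = -1*324 = -324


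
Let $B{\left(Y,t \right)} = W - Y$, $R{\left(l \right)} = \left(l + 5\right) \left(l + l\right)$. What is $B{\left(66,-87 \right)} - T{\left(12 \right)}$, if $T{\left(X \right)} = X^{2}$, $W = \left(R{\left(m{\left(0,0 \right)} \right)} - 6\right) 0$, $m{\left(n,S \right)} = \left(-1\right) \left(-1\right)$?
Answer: $-210$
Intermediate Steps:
$m{\left(n,S \right)} = 1$
$R{\left(l \right)} = 2 l \left(5 + l\right)$ ($R{\left(l \right)} = \left(5 + l\right) 2 l = 2 l \left(5 + l\right)$)
$W = 0$ ($W = \left(2 \cdot 1 \left(5 + 1\right) - 6\right) 0 = \left(2 \cdot 1 \cdot 6 - 6\right) 0 = \left(12 - 6\right) 0 = 6 \cdot 0 = 0$)
$B{\left(Y,t \right)} = - Y$ ($B{\left(Y,t \right)} = 0 - Y = - Y$)
$B{\left(66,-87 \right)} - T{\left(12 \right)} = \left(-1\right) 66 - 12^{2} = -66 - 144 = -210$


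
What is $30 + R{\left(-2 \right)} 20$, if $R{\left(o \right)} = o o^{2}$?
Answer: $-130$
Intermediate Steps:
$R{\left(o \right)} = o^{3}$
$30 + R{\left(-2 \right)} 20 = 30 + \left(-2\right)^{3} \cdot 20 = 30 - 160 = -130$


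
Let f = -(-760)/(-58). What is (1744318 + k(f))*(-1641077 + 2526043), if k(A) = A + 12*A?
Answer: 44761829840412/29 ≈ 1.5435e+12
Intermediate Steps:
f = -380/29 (f = -(-760)*(-1)/58 = -10*38/29 = -380/29 ≈ -13.103)
k(A) = 13*A
(1744318 + k(f))*(-1641077 + 2526043) = (1744318 + 13*(-380/29))*(-1641077 + 2526043) = (1744318 - 4940/29)*884966 = (50580282/29)*884966 = 44761829840412/29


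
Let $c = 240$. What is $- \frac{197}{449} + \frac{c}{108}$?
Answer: $\frac{7207}{4041} \approx 1.7835$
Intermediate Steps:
$- \frac{197}{449} + \frac{c}{108} = - \frac{197}{449} + \frac{240}{108} = \left(-197\right) \frac{1}{449} + 240 \cdot \frac{1}{108} = - \frac{197}{449} + \frac{20}{9} = \frac{7207}{4041}$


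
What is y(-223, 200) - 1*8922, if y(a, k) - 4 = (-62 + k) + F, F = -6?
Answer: -8786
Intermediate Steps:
y(a, k) = -64 + k (y(a, k) = 4 + ((-62 + k) - 6) = 4 + (-68 + k) = -64 + k)
y(-223, 200) - 1*8922 = (-64 + 200) - 1*8922 = 136 - 8922 = -8786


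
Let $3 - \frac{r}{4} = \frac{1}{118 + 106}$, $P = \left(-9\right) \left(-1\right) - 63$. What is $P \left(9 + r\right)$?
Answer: $- \frac{31725}{28} \approx -1133.0$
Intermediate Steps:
$P = -54$ ($P = 9 - 63 = -54$)
$r = \frac{671}{56}$ ($r = 12 - \frac{4}{118 + 106} = 12 - \frac{4}{224} = 12 - \frac{1}{56} = \frac{671}{56} \approx 11.982$)
$P \left(9 + r\right) = - 54 \left(9 + \frac{671}{56}\right) = \left(-54\right) \frac{1175}{56} = - \frac{31725}{28}$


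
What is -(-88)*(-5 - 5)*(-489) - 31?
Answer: 430289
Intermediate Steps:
-(-88)*(-5 - 5)*(-489) - 31 = -(-88)*(-10)*(-489) - 31 = -22*40*(-489) - 31 = -880*(-489) - 31 = 430320 - 31 = 430289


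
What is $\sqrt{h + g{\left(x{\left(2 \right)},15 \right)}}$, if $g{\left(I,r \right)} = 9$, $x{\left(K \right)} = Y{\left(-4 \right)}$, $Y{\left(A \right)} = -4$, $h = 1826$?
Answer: $\sqrt{1835} \approx 42.837$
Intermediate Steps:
$x{\left(K \right)} = -4$
$\sqrt{h + g{\left(x{\left(2 \right)},15 \right)}} = \sqrt{1826 + 9} = \sqrt{1835}$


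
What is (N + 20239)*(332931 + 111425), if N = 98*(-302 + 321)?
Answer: 9820711956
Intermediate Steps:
N = 1862 (N = 98*19 = 1862)
(N + 20239)*(332931 + 111425) = (1862 + 20239)*(332931 + 111425) = 22101*444356 = 9820711956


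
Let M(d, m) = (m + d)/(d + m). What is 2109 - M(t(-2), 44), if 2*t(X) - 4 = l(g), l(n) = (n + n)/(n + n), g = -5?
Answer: 2108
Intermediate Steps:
l(n) = 1 (l(n) = (2*n)/((2*n)) = (2*n)*(1/(2*n)) = 1)
t(X) = 5/2 (t(X) = 2 + (1/2)*1 = 2 + 1/2 = 5/2)
M(d, m) = 1 (M(d, m) = (d + m)/(d + m) = 1)
2109 - M(t(-2), 44) = 2109 - 1*1 = 2109 - 1 = 2108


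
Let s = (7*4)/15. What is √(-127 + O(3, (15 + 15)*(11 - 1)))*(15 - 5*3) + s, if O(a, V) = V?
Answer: 28/15 ≈ 1.8667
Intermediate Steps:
s = 28/15 (s = 28*(1/15) = 28/15 ≈ 1.8667)
√(-127 + O(3, (15 + 15)*(11 - 1)))*(15 - 5*3) + s = √(-127 + (15 + 15)*(11 - 1))*(15 - 5*3) + 28/15 = √(-127 + 30*10)*(15 - 15) + 28/15 = √(-127 + 300)*0 + 28/15 = √173*0 + 28/15 = 0 + 28/15 = 28/15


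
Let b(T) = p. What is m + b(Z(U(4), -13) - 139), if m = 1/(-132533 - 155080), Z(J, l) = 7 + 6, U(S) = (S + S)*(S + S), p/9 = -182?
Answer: -471110095/287613 ≈ -1638.0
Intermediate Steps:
p = -1638 (p = 9*(-182) = -1638)
U(S) = 4*S² (U(S) = (2*S)*(2*S) = 4*S²)
Z(J, l) = 13
b(T) = -1638
m = -1/287613 (m = 1/(-287613) = -1/287613 ≈ -3.4769e-6)
m + b(Z(U(4), -13) - 139) = -1/287613 - 1638 = -471110095/287613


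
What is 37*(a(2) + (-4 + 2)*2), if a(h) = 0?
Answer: -148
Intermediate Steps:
37*(a(2) + (-4 + 2)*2) = 37*(0 + (-4 + 2)*2) = 37*(0 - 2*2) = 37*(0 - 4) = 37*(-4) = -148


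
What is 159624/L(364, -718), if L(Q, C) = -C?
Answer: 79812/359 ≈ 222.32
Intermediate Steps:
159624/L(364, -718) = 159624/((-1*(-718))) = 159624/718 = 159624*(1/718) = 79812/359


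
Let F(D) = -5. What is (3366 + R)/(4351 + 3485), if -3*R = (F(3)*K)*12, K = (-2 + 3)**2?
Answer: 1693/3918 ≈ 0.43211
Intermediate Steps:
K = 1 (K = 1**2 = 1)
R = 20 (R = -(-5*1)*12/3 = -(-5)*12/3 = -1/3*(-60) = 20)
(3366 + R)/(4351 + 3485) = (3366 + 20)/(4351 + 3485) = 3386/7836 = 3386*(1/7836) = 1693/3918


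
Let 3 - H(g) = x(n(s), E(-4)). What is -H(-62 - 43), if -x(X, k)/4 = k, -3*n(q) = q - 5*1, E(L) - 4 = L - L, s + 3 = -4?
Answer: -19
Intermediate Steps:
s = -7 (s = -3 - 4 = -7)
E(L) = 4 (E(L) = 4 + (L - L) = 4 + 0 = 4)
n(q) = 5/3 - q/3 (n(q) = -(q - 5*1)/3 = -(q - 5)/3 = -(-5 + q)/3 = 5/3 - q/3)
x(X, k) = -4*k
H(g) = 19 (H(g) = 3 - (-4)*4 = 3 - 1*(-16) = 3 + 16 = 19)
-H(-62 - 43) = -1*19 = -19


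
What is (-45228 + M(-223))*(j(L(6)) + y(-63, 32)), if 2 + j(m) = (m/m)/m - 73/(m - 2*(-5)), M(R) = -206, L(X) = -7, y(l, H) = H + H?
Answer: -35801992/21 ≈ -1.7049e+6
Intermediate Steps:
y(l, H) = 2*H
j(m) = -2 + 1/m - 73/(10 + m) (j(m) = -2 + ((m/m)/m - 73/(m - 2*(-5))) = -2 + (1/m - 73/(m + 10)) = -2 + (1/m - 73/(10 + m)) = -2 + 1/m - 73/(10 + m))
(-45228 + M(-223))*(j(L(6)) + y(-63, 32)) = (-45228 - 206)*(2*(5 - 1*(-7)**2 - 46*(-7))/(-7*(10 - 7)) + 2*32) = -45434*(2*(-1/7)*(5 - 1*49 + 322)/3 + 64) = -45434*(2*(-1/7)*(1/3)*(5 - 49 + 322) + 64) = -45434*(2*(-1/7)*(1/3)*278 + 64) = -45434*(-556/21 + 64) = -45434*788/21 = -35801992/21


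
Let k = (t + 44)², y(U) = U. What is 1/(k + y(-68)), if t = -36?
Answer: -¼ ≈ -0.25000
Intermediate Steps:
k = 64 (k = (-36 + 44)² = 8² = 64)
1/(k + y(-68)) = 1/(64 - 68) = 1/(-4) = -¼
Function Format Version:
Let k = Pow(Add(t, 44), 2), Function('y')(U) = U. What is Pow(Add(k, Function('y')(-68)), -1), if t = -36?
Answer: Rational(-1, 4) ≈ -0.25000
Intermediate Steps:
k = 64 (k = Pow(Add(-36, 44), 2) = Pow(8, 2) = 64)
Pow(Add(k, Function('y')(-68)), -1) = Pow(Add(64, -68), -1) = Pow(-4, -1) = Rational(-1, 4)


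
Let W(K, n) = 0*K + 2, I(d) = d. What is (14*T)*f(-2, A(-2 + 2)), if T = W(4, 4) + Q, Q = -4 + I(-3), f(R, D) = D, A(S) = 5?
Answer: -350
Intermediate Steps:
Q = -7 (Q = -4 - 3 = -7)
W(K, n) = 2 (W(K, n) = 0 + 2 = 2)
T = -5 (T = 2 - 7 = -5)
(14*T)*f(-2, A(-2 + 2)) = (14*(-5))*5 = -70*5 = -350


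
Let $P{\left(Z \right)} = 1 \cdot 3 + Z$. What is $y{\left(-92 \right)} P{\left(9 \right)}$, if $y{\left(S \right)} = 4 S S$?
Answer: $406272$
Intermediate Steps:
$P{\left(Z \right)} = 3 + Z$
$y{\left(S \right)} = 4 S^{2}$
$y{\left(-92 \right)} P{\left(9 \right)} = 4 \left(-92\right)^{2} \left(3 + 9\right) = 4 \cdot 8464 \cdot 12 = 33856 \cdot 12 = 406272$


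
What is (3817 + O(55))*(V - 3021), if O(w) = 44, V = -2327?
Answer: -20648628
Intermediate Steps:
(3817 + O(55))*(V - 3021) = (3817 + 44)*(-2327 - 3021) = 3861*(-5348) = -20648628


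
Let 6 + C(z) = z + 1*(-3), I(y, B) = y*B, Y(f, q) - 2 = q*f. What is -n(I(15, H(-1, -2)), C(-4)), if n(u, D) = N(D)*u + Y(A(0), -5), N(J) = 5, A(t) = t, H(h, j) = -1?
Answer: 73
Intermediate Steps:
Y(f, q) = 2 + f*q (Y(f, q) = 2 + q*f = 2 + f*q)
I(y, B) = B*y
C(z) = -9 + z (C(z) = -6 + (z + 1*(-3)) = -6 + (z - 3) = -6 + (-3 + z) = -9 + z)
n(u, D) = 2 + 5*u (n(u, D) = 5*u + (2 + 0*(-5)) = 5*u + (2 + 0) = 5*u + 2 = 2 + 5*u)
-n(I(15, H(-1, -2)), C(-4)) = -(2 + 5*(-1*15)) = -(2 + 5*(-15)) = -(2 - 75) = -1*(-73) = 73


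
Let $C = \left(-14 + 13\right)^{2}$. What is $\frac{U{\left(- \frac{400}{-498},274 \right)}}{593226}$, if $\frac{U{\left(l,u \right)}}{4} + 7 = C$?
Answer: $- \frac{4}{98871} \approx -4.0457 \cdot 10^{-5}$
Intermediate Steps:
$C = 1$ ($C = \left(-1\right)^{2} = 1$)
$U{\left(l,u \right)} = -24$ ($U{\left(l,u \right)} = -28 + 4 \cdot 1 = -28 + 4 = -24$)
$\frac{U{\left(- \frac{400}{-498},274 \right)}}{593226} = - \frac{24}{593226} = \left(-24\right) \frac{1}{593226} = - \frac{4}{98871}$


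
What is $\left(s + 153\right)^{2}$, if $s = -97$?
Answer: $3136$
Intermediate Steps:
$\left(s + 153\right)^{2} = \left(-97 + 153\right)^{2} = 56^{2} = 3136$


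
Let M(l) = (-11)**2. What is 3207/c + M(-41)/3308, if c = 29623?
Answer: 14193139/97992884 ≈ 0.14484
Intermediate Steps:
M(l) = 121
3207/c + M(-41)/3308 = 3207/29623 + 121/3308 = 14193139/97992884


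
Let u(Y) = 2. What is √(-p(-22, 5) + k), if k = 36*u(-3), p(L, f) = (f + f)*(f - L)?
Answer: 3*I*√22 ≈ 14.071*I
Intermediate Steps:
p(L, f) = 2*f*(f - L) (p(L, f) = (2*f)*(f - L) = 2*f*(f - L))
k = 72 (k = 36*2 = 72)
√(-p(-22, 5) + k) = √(-2*5*(5 - 1*(-22)) + 72) = √(-2*5*(5 + 22) + 72) = √(-2*5*27 + 72) = √(-1*270 + 72) = √(-270 + 72) = √(-198) = 3*I*√22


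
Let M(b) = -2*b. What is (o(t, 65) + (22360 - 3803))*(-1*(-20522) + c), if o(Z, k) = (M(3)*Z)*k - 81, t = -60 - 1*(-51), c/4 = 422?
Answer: 488309060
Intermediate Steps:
c = 1688 (c = 4*422 = 1688)
t = -9 (t = -60 + 51 = -9)
o(Z, k) = -81 - 6*Z*k (o(Z, k) = ((-2*3)*Z)*k - 81 = (-6*Z)*k - 81 = -6*Z*k - 81 = -81 - 6*Z*k)
(o(t, 65) + (22360 - 3803))*(-1*(-20522) + c) = ((-81 - 6*(-9)*65) + (22360 - 3803))*(-1*(-20522) + 1688) = ((-81 + 3510) + 18557)*(20522 + 1688) = (3429 + 18557)*22210 = 21986*22210 = 488309060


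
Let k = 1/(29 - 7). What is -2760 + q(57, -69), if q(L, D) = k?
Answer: -60719/22 ≈ -2760.0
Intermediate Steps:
k = 1/22 ≈ 0.045455
q(L, D) = 1/22
-2760 + q(57, -69) = -2760 + 1/22 = -60719/22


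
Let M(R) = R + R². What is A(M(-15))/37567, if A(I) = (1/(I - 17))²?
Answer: 1/1399333183 ≈ 7.1463e-10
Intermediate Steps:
A(I) = (-17 + I)⁻² (A(I) = (1/(-17 + I))² = (-17 + I)⁻²)
A(M(-15))/37567 = 1/((-17 - 15*(1 - 15))²*37567) = (1/37567)/(-17 - 15*(-14))² = (1/37567)/(-17 + 210)² = (1/37567)/193² = (1/37249)*(1/37567) = 1/1399333183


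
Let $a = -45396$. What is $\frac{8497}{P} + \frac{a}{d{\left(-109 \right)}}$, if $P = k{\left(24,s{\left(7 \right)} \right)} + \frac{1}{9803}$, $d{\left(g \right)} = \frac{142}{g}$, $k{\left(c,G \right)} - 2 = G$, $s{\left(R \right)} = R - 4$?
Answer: $\frac{127183625773}{3480136} \approx 36546.0$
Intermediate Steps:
$s{\left(R \right)} = -4 + R$ ($s{\left(R \right)} = R - 4 = -4 + R$)
$k{\left(c,G \right)} = 2 + G$
$P = \frac{49016}{9803}$ ($P = \left(2 + \left(-4 + 7\right)\right) + \frac{1}{9803} = \left(2 + 3\right) + \frac{1}{9803} = 5 + \frac{1}{9803} = \frac{49016}{9803} \approx 5.0001$)
$\frac{8497}{P} + \frac{a}{d{\left(-109 \right)}} = \frac{8497}{\frac{49016}{9803}} - \frac{45396}{142 \frac{1}{-109}} = 8497 \cdot \frac{9803}{49016} - \frac{45396}{142 \left(- \frac{1}{109}\right)} = \frac{83296091}{49016} - \frac{45396}{- \frac{142}{109}} = \frac{83296091}{49016} - - \frac{2474082}{71} = \frac{83296091}{49016} + \frac{2474082}{71} = \frac{127183625773}{3480136}$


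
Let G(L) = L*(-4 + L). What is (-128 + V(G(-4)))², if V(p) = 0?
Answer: 16384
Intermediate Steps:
(-128 + V(G(-4)))² = (-128 + 0)² = (-128)² = 16384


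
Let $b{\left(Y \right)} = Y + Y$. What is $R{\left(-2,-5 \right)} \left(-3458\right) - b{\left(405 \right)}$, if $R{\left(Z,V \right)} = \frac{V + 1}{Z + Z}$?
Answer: $-4268$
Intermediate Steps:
$b{\left(Y \right)} = 2 Y$
$R{\left(Z,V \right)} = \frac{1 + V}{2 Z}$
$R{\left(-2,-5 \right)} \left(-3458\right) - b{\left(405 \right)} = \frac{1 - 5}{2 \left(-2\right)} \left(-3458\right) - 2 \cdot 405 = \frac{1}{2} \left(- \frac{1}{2}\right) \left(-4\right) \left(-3458\right) - 810 = 1 \left(-3458\right) - 810 = -3458 - 810 = -4268$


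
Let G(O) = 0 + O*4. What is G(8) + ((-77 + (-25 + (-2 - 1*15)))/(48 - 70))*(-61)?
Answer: -6555/22 ≈ -297.95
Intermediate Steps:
G(O) = 4*O (G(O) = 0 + 4*O = 4*O)
G(8) + ((-77 + (-25 + (-2 - 1*15)))/(48 - 70))*(-61) = 4*8 + ((-77 + (-25 + (-2 - 1*15)))/(48 - 70))*(-61) = 32 + ((-77 + (-25 + (-2 - 15)))/(-22))*(-61) = 32 + ((-77 + (-25 - 17))*(-1/22))*(-61) = 32 + ((-77 - 42)*(-1/22))*(-61) = 32 - 119*(-1/22)*(-61) = 32 + (119/22)*(-61) = 32 - 7259/22 = -6555/22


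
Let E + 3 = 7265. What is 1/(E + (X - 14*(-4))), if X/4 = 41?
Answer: 1/7482 ≈ 0.00013365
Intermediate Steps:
X = 164 (X = 4*41 = 164)
E = 7262 (E = -3 + 7265 = 7262)
1/(E + (X - 14*(-4))) = 1/(7262 + (164 - 14*(-4))) = 1/(7262 + (164 + 56)) = 1/(7262 + 220) = 1/7482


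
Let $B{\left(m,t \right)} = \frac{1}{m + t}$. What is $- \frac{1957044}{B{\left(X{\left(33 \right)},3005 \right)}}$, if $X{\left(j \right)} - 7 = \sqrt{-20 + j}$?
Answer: $-5894616528 - 1957044 \sqrt{13} \approx -5.9017 \cdot 10^{9}$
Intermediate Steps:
$X{\left(j \right)} = 7 + \sqrt{-20 + j}$
$- \frac{1957044}{B{\left(X{\left(33 \right)},3005 \right)}} = - \frac{1957044}{\frac{1}{\left(7 + \sqrt{-20 + 33}\right) + 3005}} = - \frac{1957044}{\frac{1}{\left(7 + \sqrt{13}\right) + 3005}} = - \frac{1957044}{\frac{1}{3012 + \sqrt{13}}} = - 1957044 \left(3012 + \sqrt{13}\right) = -5894616528 - 1957044 \sqrt{13}$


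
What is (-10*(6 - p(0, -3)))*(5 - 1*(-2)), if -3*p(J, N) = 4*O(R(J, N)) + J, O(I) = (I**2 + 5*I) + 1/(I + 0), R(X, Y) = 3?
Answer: -24220/9 ≈ -2691.1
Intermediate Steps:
O(I) = 1/I + I**2 + 5*I (O(I) = (I**2 + 5*I) + 1/I = 1/I + I**2 + 5*I)
p(J, N) = -292/9 - J/3 (p(J, N) = -(4*((1 + 3**2*(5 + 3))/3) + J)/3 = -(4*((1 + 9*8)/3) + J)/3 = -(4*((1 + 72)/3) + J)/3 = -(4*((1/3)*73) + J)/3 = -(4*(73/3) + J)/3 = -(292/3 + J)/3 = -292/9 - J/3)
(-10*(6 - p(0, -3)))*(5 - 1*(-2)) = (-10*(6 - (-292/9 - 1/3*0)))*(5 - 1*(-2)) = (-10*(6 - (-292/9 + 0)))*(5 + 2) = -10*(6 - 1*(-292/9))*7 = -10*(6 + 292/9)*7 = -10*346/9*7 = -3460/9*7 = -24220/9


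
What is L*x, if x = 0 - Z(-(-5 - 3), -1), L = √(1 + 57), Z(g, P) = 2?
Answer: -2*√58 ≈ -15.232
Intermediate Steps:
L = √58 ≈ 7.6158
x = -2 (x = 0 - 1*2 = 0 - 2 = -2)
L*x = √58*(-2) = -2*√58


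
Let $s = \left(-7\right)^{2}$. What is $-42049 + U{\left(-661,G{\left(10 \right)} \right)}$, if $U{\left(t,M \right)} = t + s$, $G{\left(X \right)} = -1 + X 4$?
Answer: $-42661$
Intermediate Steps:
$s = 49$
$G{\left(X \right)} = -1 + 4 X$
$U{\left(t,M \right)} = 49 + t$ ($U{\left(t,M \right)} = t + 49 = 49 + t$)
$-42049 + U{\left(-661,G{\left(10 \right)} \right)} = -42049 + \left(49 - 661\right) = -42049 - 612 = -42661$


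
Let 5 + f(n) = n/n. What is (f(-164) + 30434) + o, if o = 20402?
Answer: 50832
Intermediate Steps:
f(n) = -4 (f(n) = -5 + n/n = -5 + 1 = -4)
(f(-164) + 30434) + o = (-4 + 30434) + 20402 = 30430 + 20402 = 50832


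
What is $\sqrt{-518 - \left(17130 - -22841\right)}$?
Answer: $i \sqrt{40489} \approx 201.22 i$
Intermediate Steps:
$\sqrt{-518 - \left(17130 - -22841\right)} = \sqrt{-518 - \left(17130 + 22841\right)} = \sqrt{-518 - 39971} = \sqrt{-40489} = i \sqrt{40489}$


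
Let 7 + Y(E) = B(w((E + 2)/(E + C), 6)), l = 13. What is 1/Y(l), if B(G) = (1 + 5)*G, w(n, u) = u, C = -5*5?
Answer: 1/29 ≈ 0.034483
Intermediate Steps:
C = -25
B(G) = 6*G
Y(E) = 29 (Y(E) = -7 + 6*6 = -7 + 36 = 29)
1/Y(l) = 1/29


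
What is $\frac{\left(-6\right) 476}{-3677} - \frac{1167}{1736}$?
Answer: $\frac{666957}{6383272} \approx 0.10449$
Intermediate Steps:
$\frac{\left(-6\right) 476}{-3677} - \frac{1167}{1736} = \left(-2856\right) \left(- \frac{1}{3677}\right) - \frac{1167}{1736} = \frac{2856}{3677} - \frac{1167}{1736} = \frac{666957}{6383272}$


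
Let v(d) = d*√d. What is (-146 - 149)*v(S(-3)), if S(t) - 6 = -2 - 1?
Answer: -885*√3 ≈ -1532.9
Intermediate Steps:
S(t) = 3 (S(t) = 6 + (-2 - 1) = 6 - 3 = 3)
v(d) = d^(3/2)
(-146 - 149)*v(S(-3)) = (-146 - 149)*3^(3/2) = -885*√3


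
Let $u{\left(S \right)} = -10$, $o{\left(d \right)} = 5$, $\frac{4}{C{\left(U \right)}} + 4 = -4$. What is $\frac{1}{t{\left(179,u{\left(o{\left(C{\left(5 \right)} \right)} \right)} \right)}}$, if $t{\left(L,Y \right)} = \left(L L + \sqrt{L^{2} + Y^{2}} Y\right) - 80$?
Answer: $\frac{31961}{1018291421} + \frac{10 \sqrt{32141}}{1018291421} \approx 3.3147 \cdot 10^{-5}$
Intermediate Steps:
$C{\left(U \right)} = - \frac{1}{2}$ ($C{\left(U \right)} = \frac{4}{-4 - 4} = \frac{4}{-8} = 4 \left(- \frac{1}{8}\right) = - \frac{1}{2}$)
$t{\left(L,Y \right)} = -80 + L^{2} + Y \sqrt{L^{2} + Y^{2}}$ ($t{\left(L,Y \right)} = \left(L^{2} + Y \sqrt{L^{2} + Y^{2}}\right) - 80 = -80 + L^{2} + Y \sqrt{L^{2} + Y^{2}}$)
$\frac{1}{t{\left(179,u{\left(o{\left(C{\left(5 \right)} \right)} \right)} \right)}} = \frac{1}{-80 + 179^{2} - 10 \sqrt{179^{2} + \left(-10\right)^{2}}} = \frac{1}{-80 + 32041 - 10 \sqrt{32041 + 100}} = \frac{1}{-80 + 32041 - 10 \sqrt{32141}} = \frac{1}{31961 - 10 \sqrt{32141}}$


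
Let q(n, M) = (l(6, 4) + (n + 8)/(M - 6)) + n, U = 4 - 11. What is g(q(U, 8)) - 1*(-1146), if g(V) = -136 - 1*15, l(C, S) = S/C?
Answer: 995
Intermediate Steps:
U = -7
q(n, M) = ⅔ + n + (8 + n)/(-6 + M) (q(n, M) = (4/6 + (n + 8)/(M - 6)) + n = (4*(⅙) + (8 + n)/(-6 + M)) + n = (⅔ + (8 + n)/(-6 + M)) + n = ⅔ + n + (8 + n)/(-6 + M))
g(V) = -151 (g(V) = -136 - 15 = -151)
g(q(U, 8)) - 1*(-1146) = -151 - 1*(-1146) = -151 + 1146 = 995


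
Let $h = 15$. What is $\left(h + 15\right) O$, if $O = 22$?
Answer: $660$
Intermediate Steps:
$\left(h + 15\right) O = \left(15 + 15\right) 22 = 30 \cdot 22 = 660$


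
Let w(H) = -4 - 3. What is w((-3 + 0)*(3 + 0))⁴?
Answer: 2401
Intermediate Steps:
w(H) = -7
w((-3 + 0)*(3 + 0))⁴ = (-7)⁴ = 2401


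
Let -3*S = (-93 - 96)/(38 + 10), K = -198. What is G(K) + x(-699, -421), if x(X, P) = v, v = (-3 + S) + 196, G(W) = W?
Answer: -59/16 ≈ -3.6875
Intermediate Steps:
S = 21/16 (S = -(-93 - 96)/(3*(38 + 10)) = -(-63)/48 = -⅓*(-63/16) = 21/16 ≈ 1.3125)
v = 3109/16 (v = (-3 + 21/16) + 196 = -27/16 + 196 = 3109/16 ≈ 194.31)
x(X, P) = 3109/16
G(K) + x(-699, -421) = -198 + 3109/16 = -59/16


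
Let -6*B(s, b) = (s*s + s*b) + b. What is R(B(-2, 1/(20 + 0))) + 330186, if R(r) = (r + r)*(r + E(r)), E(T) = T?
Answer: 1188675841/3600 ≈ 3.3019e+5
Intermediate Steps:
B(s, b) = -b/6 - s²/6 - b*s/6 (B(s, b) = -((s*s + s*b) + b)/6 = -((s² + b*s) + b)/6 = -(b + s² + b*s)/6 = -b/6 - s²/6 - b*s/6)
R(r) = 4*r² (R(r) = (r + r)*(r + r) = (2*r)*(2*r) = 4*r²)
R(B(-2, 1/(20 + 0))) + 330186 = 4*(-1/(6*(20 + 0)) - ⅙*(-2)² - ⅙*(-2)/(20 + 0))² + 330186 = 4*(-⅙/20 - ⅙*4 - ⅙*(-2)/20)² + 330186 = 4*(-⅙*1/20 - ⅔ - ⅙*1/20*(-2))² + 330186 = 4*(-1/120 - ⅔ + 1/60)² + 330186 = 4*(-79/120)² + 330186 = 4*(6241/14400) + 330186 = 6241/3600 + 330186 = 1188675841/3600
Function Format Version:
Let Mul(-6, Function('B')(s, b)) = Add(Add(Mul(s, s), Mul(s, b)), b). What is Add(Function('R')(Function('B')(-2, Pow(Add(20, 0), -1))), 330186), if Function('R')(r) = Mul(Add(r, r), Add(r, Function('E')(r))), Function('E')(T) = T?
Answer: Rational(1188675841, 3600) ≈ 3.3019e+5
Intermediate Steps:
Function('B')(s, b) = Add(Mul(Rational(-1, 6), b), Mul(Rational(-1, 6), Pow(s, 2)), Mul(Rational(-1, 6), b, s)) (Function('B')(s, b) = Mul(Rational(-1, 6), Add(Add(Mul(s, s), Mul(s, b)), b)) = Mul(Rational(-1, 6), Add(Add(Pow(s, 2), Mul(b, s)), b)) = Mul(Rational(-1, 6), Add(b, Pow(s, 2), Mul(b, s))) = Add(Mul(Rational(-1, 6), b), Mul(Rational(-1, 6), Pow(s, 2)), Mul(Rational(-1, 6), b, s)))
Function('R')(r) = Mul(4, Pow(r, 2)) (Function('R')(r) = Mul(Add(r, r), Add(r, r)) = Mul(Mul(2, r), Mul(2, r)) = Mul(4, Pow(r, 2)))
Add(Function('R')(Function('B')(-2, Pow(Add(20, 0), -1))), 330186) = Add(Mul(4, Pow(Add(Mul(Rational(-1, 6), Pow(Add(20, 0), -1)), Mul(Rational(-1, 6), Pow(-2, 2)), Mul(Rational(-1, 6), Pow(Add(20, 0), -1), -2)), 2)), 330186) = Add(Mul(4, Pow(Add(Mul(Rational(-1, 6), Pow(20, -1)), Mul(Rational(-1, 6), 4), Mul(Rational(-1, 6), Pow(20, -1), -2)), 2)), 330186) = Add(Mul(4, Pow(Add(Mul(Rational(-1, 6), Rational(1, 20)), Rational(-2, 3), Mul(Rational(-1, 6), Rational(1, 20), -2)), 2)), 330186) = Add(Mul(4, Pow(Add(Rational(-1, 120), Rational(-2, 3), Rational(1, 60)), 2)), 330186) = Add(Mul(4, Pow(Rational(-79, 120), 2)), 330186) = Add(Mul(4, Rational(6241, 14400)), 330186) = Add(Rational(6241, 3600), 330186) = Rational(1188675841, 3600)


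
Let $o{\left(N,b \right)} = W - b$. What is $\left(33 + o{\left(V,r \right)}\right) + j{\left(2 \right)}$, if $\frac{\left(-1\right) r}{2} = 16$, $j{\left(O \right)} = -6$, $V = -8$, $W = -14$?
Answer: $45$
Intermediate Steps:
$r = -32$ ($r = \left(-2\right) 16 = -32$)
$o{\left(N,b \right)} = -14 - b$
$\left(33 + o{\left(V,r \right)}\right) + j{\left(2 \right)} = \left(33 - -18\right) - 6 = \left(33 + \left(-14 + 32\right)\right) - 6 = \left(33 + 18\right) - 6 = 51 - 6 = 45$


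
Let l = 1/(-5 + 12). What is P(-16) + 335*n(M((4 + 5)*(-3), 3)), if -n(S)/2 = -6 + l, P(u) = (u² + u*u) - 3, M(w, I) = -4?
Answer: 31033/7 ≈ 4433.3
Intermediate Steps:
l = ⅐ (l = 1/7 = ⅐ ≈ 0.14286)
P(u) = -3 + 2*u² (P(u) = (u² + u²) - 3 = 2*u² - 3 = -3 + 2*u²)
n(S) = 82/7 (n(S) = -2*(-6 + ⅐) = -2*(-41/7) = 82/7)
P(-16) + 335*n(M((4 + 5)*(-3), 3)) = (-3 + 2*(-16)²) + 335*(82/7) = (-3 + 2*256) + 27470/7 = (-3 + 512) + 27470/7 = 509 + 27470/7 = 31033/7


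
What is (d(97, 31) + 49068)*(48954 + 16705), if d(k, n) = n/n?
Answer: 3221821471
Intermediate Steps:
d(k, n) = 1
(d(97, 31) + 49068)*(48954 + 16705) = (1 + 49068)*(48954 + 16705) = 49069*65659 = 3221821471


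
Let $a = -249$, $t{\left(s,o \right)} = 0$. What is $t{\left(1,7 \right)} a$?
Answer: $0$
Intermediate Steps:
$t{\left(1,7 \right)} a = 0 \left(-249\right) = 0$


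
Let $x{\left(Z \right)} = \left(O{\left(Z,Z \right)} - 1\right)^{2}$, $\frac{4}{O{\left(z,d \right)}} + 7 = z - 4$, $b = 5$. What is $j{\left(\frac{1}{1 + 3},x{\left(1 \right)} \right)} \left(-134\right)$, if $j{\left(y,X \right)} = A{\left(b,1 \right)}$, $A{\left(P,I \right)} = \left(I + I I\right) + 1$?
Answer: $-402$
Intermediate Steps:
$O{\left(z,d \right)} = \frac{4}{-11 + z}$ ($O{\left(z,d \right)} = \frac{4}{-7 + \left(z - 4\right)} = \frac{4}{-7 + \left(-4 + z\right)} = \frac{4}{-11 + z}$)
$x{\left(Z \right)} = \left(-1 + \frac{4}{-11 + Z}\right)^{2}$ ($x{\left(Z \right)} = \left(\frac{4}{-11 + Z} - 1\right)^{2} = \left(-1 + \frac{4}{-11 + Z}\right)^{2}$)
$A{\left(P,I \right)} = 1 + I + I^{2}$ ($A{\left(P,I \right)} = \left(I + I^{2}\right) + 1 = 1 + I + I^{2}$)
$j{\left(y,X \right)} = 3$ ($j{\left(y,X \right)} = 1 + 1 + 1^{2} = 1 + 1 + 1 = 3$)
$j{\left(\frac{1}{1 + 3},x{\left(1 \right)} \right)} \left(-134\right) = 3 \left(-134\right) = -402$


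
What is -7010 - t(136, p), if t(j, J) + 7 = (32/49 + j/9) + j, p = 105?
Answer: -3155251/441 ≈ -7154.8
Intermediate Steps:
t(j, J) = -311/49 + 10*j/9 (t(j, J) = -7 + ((32/49 + j/9) + j) = -7 + (32/49 + 10*j/9) = -311/49 + 10*j/9)
-7010 - t(136, p) = -7010 - (-311/49 + (10/9)*136) = -7010 - (-311/49 + 1360/9) = -7010 - 1*63841/441 = -7010 - 63841/441 = -3155251/441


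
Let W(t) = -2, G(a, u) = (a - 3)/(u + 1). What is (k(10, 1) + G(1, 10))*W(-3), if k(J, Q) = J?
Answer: -216/11 ≈ -19.636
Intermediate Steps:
G(a, u) = (-3 + a)/(1 + u)
(k(10, 1) + G(1, 10))*W(-3) = (10 + (-3 + 1)/(1 + 10))*(-2) = (10 - 2/11)*(-2) = (108/11)*(-2) = -216/11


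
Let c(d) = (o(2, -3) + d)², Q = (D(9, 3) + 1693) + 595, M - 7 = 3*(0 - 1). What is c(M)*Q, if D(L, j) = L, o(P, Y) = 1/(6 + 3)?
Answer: 3144593/81 ≈ 38822.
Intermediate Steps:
o(P, Y) = ⅑ (o(P, Y) = 1/9 = ⅑)
M = 4 (M = 7 + 3*(0 - 1) = 7 + 3*(-1) = 7 - 3 = 4)
Q = 2297 (Q = (9 + 1693) + 595 = 1702 + 595 = 2297)
c(d) = (⅑ + d)²
c(M)*Q = ((1 + 9*4)²/81)*2297 = ((1 + 36)²/81)*2297 = ((1/81)*37²)*2297 = ((1/81)*1369)*2297 = (1369/81)*2297 = 3144593/81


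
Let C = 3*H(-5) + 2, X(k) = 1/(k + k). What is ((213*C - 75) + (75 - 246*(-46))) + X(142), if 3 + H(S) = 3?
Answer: 3334729/284 ≈ 11742.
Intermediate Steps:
H(S) = 0 (H(S) = -3 + 3 = 0)
X(k) = 1/(2*k)
C = 2 (C = 3*0 + 2 = 0 + 2 = 2)
((213*C - 75) + (75 - 246*(-46))) + X(142) = ((213*2 - 75) + (75 - 246*(-46))) + (1/2)/142 = ((426 - 75) + (75 + 11316)) + (1/2)*(1/142) = (351 + 11391) + 1/284 = 11742 + 1/284 = 3334729/284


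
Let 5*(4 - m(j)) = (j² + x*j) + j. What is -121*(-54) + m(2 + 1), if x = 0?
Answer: 32678/5 ≈ 6535.6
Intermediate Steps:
m(j) = 4 - j/5 - j²/5 (m(j) = 4 - ((j² + 0*j) + j)/5 = 4 - ((j² + 0) + j)/5 = 4 - (j² + j)/5 = 4 - (j + j²)/5 = 4 + (-j/5 - j²/5) = 4 - j/5 - j²/5)
-121*(-54) + m(2 + 1) = -121*(-54) + (4 - (2 + 1)/5 - (2 + 1)²/5) = 6534 + (4 - ⅕*3 - ⅕*3²) = 6534 + (4 - ⅗ - ⅕*9) = 6534 + (4 - ⅗ - 9/5) = 6534 + 8/5 = 32678/5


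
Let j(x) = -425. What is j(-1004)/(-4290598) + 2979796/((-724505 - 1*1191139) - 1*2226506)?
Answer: -6391673172129/8886150252850 ≈ -0.71929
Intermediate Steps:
j(-1004)/(-4290598) + 2979796/((-724505 - 1*1191139) - 1*2226506) = -425/(-4290598) + 2979796/((-724505 - 1*1191139) - 1*2226506) = -425*(-1/4290598) + 2979796/((-724505 - 1191139) - 2226506) = 425/4290598 + 2979796/(-1915644 - 2226506) = 425/4290598 + 2979796/(-4142150) = 425/4290598 + 2979796*(-1/4142150) = 425/4290598 - 1489898/2071075 = -6391673172129/8886150252850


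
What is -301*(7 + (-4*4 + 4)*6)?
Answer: 19565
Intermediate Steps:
-301*(7 + (-4*4 + 4)*6) = -301*(7 + (-16 + 4)*6) = -301*(7 - 12*6) = -301*(7 - 72) = -301*(-65) = 19565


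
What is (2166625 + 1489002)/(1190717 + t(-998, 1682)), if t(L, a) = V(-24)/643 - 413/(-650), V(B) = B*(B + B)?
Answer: 1527869304650/497661184509 ≈ 3.0701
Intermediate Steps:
V(B) = 2*B² (V(B) = B*(2*B) = 2*B²)
t(L, a) = 1014359/417950 (t(L, a) = (2*(-24)²)/643 - 413/(-650) = (2*576)*(1/643) - 413*(-1/650) = 1152*(1/643) + 413/650 = 1152/643 + 413/650 = 1014359/417950)
(2166625 + 1489002)/(1190717 + t(-998, 1682)) = (2166625 + 1489002)/(1190717 + 1014359/417950) = 3655627/(497661184509/417950) = 3655627*(417950/497661184509) = 1527869304650/497661184509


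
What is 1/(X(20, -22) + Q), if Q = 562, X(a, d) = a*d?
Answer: 1/122 ≈ 0.0081967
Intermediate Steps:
1/(X(20, -22) + Q) = 1/(20*(-22) + 562) = 1/(-440 + 562) = 1/122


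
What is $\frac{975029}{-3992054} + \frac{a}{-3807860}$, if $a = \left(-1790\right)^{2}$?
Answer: $- \frac{75016882497}{69096285202} \approx -1.0857$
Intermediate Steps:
$a = 3204100$
$\frac{975029}{-3992054} + \frac{a}{-3807860} = \frac{975029}{-3992054} + \frac{3204100}{-3807860} = 975029 \left(- \frac{1}{3992054}\right) + 3204100 \left(- \frac{1}{3807860}\right) = - \frac{88639}{362914} - \frac{160205}{190393} = - \frac{75016882497}{69096285202}$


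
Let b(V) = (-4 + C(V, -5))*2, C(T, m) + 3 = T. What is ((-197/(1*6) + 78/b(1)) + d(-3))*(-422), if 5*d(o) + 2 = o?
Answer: 51062/3 ≈ 17021.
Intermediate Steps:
C(T, m) = -3 + T
d(o) = -2/5 + o/5
b(V) = -14 + 2*V (b(V) = (-4 + (-3 + V))*2 = (-7 + V)*2 = -14 + 2*V)
((-197/(1*6) + 78/b(1)) + d(-3))*(-422) = ((-197/(1*6) + 78/(-14 + 2*1)) + (-2/5 + (1/5)*(-3)))*(-422) = ((-197/6 + 78/(-14 + 2)) + (-2/5 - 3/5))*(-422) = ((-197*1/6 + 78/(-12)) - 1)*(-422) = ((-197/6 + 78*(-1/12)) - 1)*(-422) = ((-197/6 - 13/2) - 1)*(-422) = (-118/3 - 1)*(-422) = -121/3*(-422) = 51062/3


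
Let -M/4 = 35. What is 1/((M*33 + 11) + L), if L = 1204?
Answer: -1/3405 ≈ -0.00029369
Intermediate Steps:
M = -140 (M = -4*35 = -140)
1/((M*33 + 11) + L) = 1/((-140*33 + 11) + 1204) = 1/((-4620 + 11) + 1204) = 1/(-4609 + 1204) = 1/(-3405) = -1/3405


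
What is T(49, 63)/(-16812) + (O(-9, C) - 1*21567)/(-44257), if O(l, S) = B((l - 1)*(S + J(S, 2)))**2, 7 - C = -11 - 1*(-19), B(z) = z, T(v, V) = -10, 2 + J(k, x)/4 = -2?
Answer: -61419913/372024342 ≈ -0.16510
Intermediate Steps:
J(k, x) = -16 (J(k, x) = -8 + 4*(-2) = -8 - 8 = -16)
C = -1 (C = 7 - (-11 - 1*(-19)) = 7 - (-11 + 19) = 7 - 1*8 = 7 - 8 = -1)
O(l, S) = (-1 + l)**2*(-16 + S)**2 (O(l, S) = ((l - 1)*(S - 16))**2 = ((-1 + l)*(-16 + S))**2 = (-1 + l)**2*(-16 + S)**2)
T(49, 63)/(-16812) + (O(-9, C) - 1*21567)/(-44257) = -10/(-16812) + ((16 - 1*(-1) - 16*(-9) - 1*(-9))**2 - 1*21567)/(-44257) = -10*(-1/16812) + ((16 + 1 + 144 + 9)**2 - 21567)*(-1/44257) = 5/8406 + (170**2 - 21567)*(-1/44257) = 5/8406 + (28900 - 21567)*(-1/44257) = 5/8406 + 7333*(-1/44257) = 5/8406 - 7333/44257 = -61419913/372024342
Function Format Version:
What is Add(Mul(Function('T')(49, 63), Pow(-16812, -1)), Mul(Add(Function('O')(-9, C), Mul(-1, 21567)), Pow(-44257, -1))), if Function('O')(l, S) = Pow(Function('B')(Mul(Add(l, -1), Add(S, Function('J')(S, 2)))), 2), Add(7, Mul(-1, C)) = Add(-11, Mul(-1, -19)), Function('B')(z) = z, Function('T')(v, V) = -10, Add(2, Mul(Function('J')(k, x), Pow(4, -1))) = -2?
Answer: Rational(-61419913, 372024342) ≈ -0.16510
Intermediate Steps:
Function('J')(k, x) = -16 (Function('J')(k, x) = Add(-8, Mul(4, -2)) = Add(-8, -8) = -16)
C = -1 (C = Add(7, Mul(-1, Add(-11, Mul(-1, -19)))) = Add(7, Mul(-1, Add(-11, 19))) = Add(7, Mul(-1, 8)) = Add(7, -8) = -1)
Function('O')(l, S) = Mul(Pow(Add(-1, l), 2), Pow(Add(-16, S), 2)) (Function('O')(l, S) = Pow(Mul(Add(l, -1), Add(S, -16)), 2) = Pow(Mul(Add(-1, l), Add(-16, S)), 2) = Mul(Pow(Add(-1, l), 2), Pow(Add(-16, S), 2)))
Add(Mul(Function('T')(49, 63), Pow(-16812, -1)), Mul(Add(Function('O')(-9, C), Mul(-1, 21567)), Pow(-44257, -1))) = Add(Mul(-10, Pow(-16812, -1)), Mul(Add(Pow(Add(16, Mul(-1, -1), Mul(-16, -9), Mul(-1, -9)), 2), Mul(-1, 21567)), Pow(-44257, -1))) = Add(Mul(-10, Rational(-1, 16812)), Mul(Add(Pow(Add(16, 1, 144, 9), 2), -21567), Rational(-1, 44257))) = Add(Rational(5, 8406), Mul(Add(Pow(170, 2), -21567), Rational(-1, 44257))) = Add(Rational(5, 8406), Mul(Add(28900, -21567), Rational(-1, 44257))) = Add(Rational(5, 8406), Mul(7333, Rational(-1, 44257))) = Add(Rational(5, 8406), Rational(-7333, 44257)) = Rational(-61419913, 372024342)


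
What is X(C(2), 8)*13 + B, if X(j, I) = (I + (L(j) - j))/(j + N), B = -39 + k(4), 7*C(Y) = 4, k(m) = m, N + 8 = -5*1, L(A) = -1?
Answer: -1210/29 ≈ -41.724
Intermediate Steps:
N = -13 (N = -8 - 5*1 = -8 - 5 = -13)
C(Y) = 4/7 (C(Y) = (⅐)*4 = 4/7)
B = -35 (B = -39 + 4 = -35)
X(j, I) = (-1 + I - j)/(-13 + j) (X(j, I) = (I + (-1 - j))/(j - 13) = (-1 + I - j)/(-13 + j))
X(C(2), 8)*13 + B = ((-1 + 8 - 1*4/7)/(-13 + 4/7))*13 - 35 = ((-1 + 8 - 4/7)/(-87/7))*13 - 35 = -7/87*45/7*13 - 35 = -15/29*13 - 35 = -195/29 - 35 = -1210/29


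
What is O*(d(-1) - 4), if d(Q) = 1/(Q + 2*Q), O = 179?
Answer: -2327/3 ≈ -775.67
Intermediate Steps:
d(Q) = 1/(3*Q)
O*(d(-1) - 4) = 179*((⅓)/(-1) - 4) = 179*((⅓)*(-1) - 4) = 179*(-⅓ - 4) = 179*(-13/3) = -2327/3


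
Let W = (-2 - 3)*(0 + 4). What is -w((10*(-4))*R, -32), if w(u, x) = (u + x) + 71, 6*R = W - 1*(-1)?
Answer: -497/3 ≈ -165.67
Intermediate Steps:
W = -20 (W = -5*4 = -20)
R = -19/6 (R = (-20 - 1*(-1))/6 = (-20 + 1)/6 = (1/6)*(-19) = -19/6 ≈ -3.1667)
w(u, x) = 71 + u + x
-w((10*(-4))*R, -32) = -(71 + (10*(-4))*(-19/6) - 32) = -(71 - 40*(-19/6) - 32) = -(71 + 380/3 - 32) = -1*497/3 = -497/3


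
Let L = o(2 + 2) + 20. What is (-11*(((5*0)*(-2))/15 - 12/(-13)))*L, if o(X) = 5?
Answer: -3300/13 ≈ -253.85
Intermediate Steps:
L = 25 (L = 5 + 20 = 25)
(-11*(((5*0)*(-2))/15 - 12/(-13)))*L = -11*(((5*0)*(-2))/15 - 12/(-13))*25 = -11*((0*(-2))*(1/15) - 12*(-1/13))*25 = -11*(0*(1/15) + 12/13)*25 = -11*(0 + 12/13)*25 = -11*12/13*25 = -132/13*25 = -3300/13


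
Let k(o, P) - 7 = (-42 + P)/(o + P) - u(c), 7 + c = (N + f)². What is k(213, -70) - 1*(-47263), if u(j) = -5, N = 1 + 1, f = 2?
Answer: 6760213/143 ≈ 47274.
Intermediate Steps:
N = 2
c = 9 (c = -7 + (2 + 2)² = -7 + 4² = -7 + 16 = 9)
k(o, P) = 12 + (-42 + P)/(P + o) (k(o, P) = 7 + ((-42 + P)/(o + P) - 1*(-5)) = 7 + ((-42 + P)/(P + o) + 5) = 7 + (5 + (-42 + P)/(P + o)) = 12 + (-42 + P)/(P + o))
k(213, -70) - 1*(-47263) = (-42 + 12*213 + 13*(-70))/(-70 + 213) - 1*(-47263) = (-42 + 2556 - 910)/143 + 47263 = (1/143)*1604 + 47263 = 1604/143 + 47263 = 6760213/143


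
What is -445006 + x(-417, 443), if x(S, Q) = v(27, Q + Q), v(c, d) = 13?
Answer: -444993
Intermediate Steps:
x(S, Q) = 13
-445006 + x(-417, 443) = -445006 + 13 = -444993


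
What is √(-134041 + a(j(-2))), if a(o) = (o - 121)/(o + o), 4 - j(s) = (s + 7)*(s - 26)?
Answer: I*√77207570/24 ≈ 366.12*I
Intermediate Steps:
j(s) = 4 - (-26 + s)*(7 + s) (j(s) = 4 - (s + 7)*(s - 26) = 4 - (7 + s)*(-26 + s) = 4 - (-26 + s)*(7 + s))
a(o) = (-121 + o)/(2*o) (a(o) = (-121 + o)/((2*o)) = (-121 + o)*(1/(2*o)) = (-121 + o)/(2*o))
√(-134041 + a(j(-2))) = √(-134041 + (-121 + (186 - 1*(-2)² + 19*(-2)))/(2*(186 - 1*(-2)² + 19*(-2)))) = √(-134041 + (-121 + (186 - 1*4 - 38))/(2*(186 - 1*4 - 38))) = √(-134041 + (-121 + (186 - 4 - 38))/(2*(186 - 4 - 38))) = √(-134041 + (½)*(-121 + 144)/144) = √(-134041 + (½)*(1/144)*23) = √(-134041 + 23/288) = √(-38603785/288) = I*√77207570/24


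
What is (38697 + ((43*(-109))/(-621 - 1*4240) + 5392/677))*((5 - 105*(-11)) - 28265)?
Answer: -3452559678746100/3290897 ≈ -1.0491e+9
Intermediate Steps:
(38697 + ((43*(-109))/(-621 - 1*4240) + 5392/677))*((5 - 105*(-11)) - 28265) = (38697 + (-4687/(-621 - 4240) + 5392*(1/677)))*((5 + 1155) - 28265) = (38697 + (-4687/(-4861) + 5392/677))*(1160 - 28265) = (38697 + (-4687*(-1/4861) + 5392/677))*(-27105) = (38697 + (4687/4861 + 5392/677))*(-27105) = (38697 + 29383611/3290897)*(-27105) = (127377224820/3290897)*(-27105) = -3452559678746100/3290897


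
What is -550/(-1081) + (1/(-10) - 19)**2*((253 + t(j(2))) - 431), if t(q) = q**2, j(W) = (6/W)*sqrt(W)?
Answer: -315484938/5405 ≈ -58369.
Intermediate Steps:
j(W) = 6/sqrt(W)
-550/(-1081) + (1/(-10) - 19)**2*((253 + t(j(2))) - 431) = -550/(-1081) + (1/(-10) - 19)**2*((253 + (6/sqrt(2))**2) - 431) = -550*(-1/1081) + (-1/10 - 19)**2*((253 + (6*(sqrt(2)/2))**2) - 431) = 550/1081 + (-191/10)**2*((253 + (3*sqrt(2))**2) - 431) = 550/1081 + 36481*((253 + 18) - 431)/100 = 550/1081 + 36481*(271 - 431)/100 = 550/1081 + (36481/100)*(-160) = 550/1081 - 291848/5 = -315484938/5405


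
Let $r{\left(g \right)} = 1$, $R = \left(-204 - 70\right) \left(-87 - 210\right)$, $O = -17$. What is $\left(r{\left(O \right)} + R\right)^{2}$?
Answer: $6622541641$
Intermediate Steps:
$R = 81378$ ($R = \left(-274\right) \left(-297\right) = 81378$)
$\left(r{\left(O \right)} + R\right)^{2} = \left(1 + 81378\right)^{2} = 81379^{2} = 6622541641$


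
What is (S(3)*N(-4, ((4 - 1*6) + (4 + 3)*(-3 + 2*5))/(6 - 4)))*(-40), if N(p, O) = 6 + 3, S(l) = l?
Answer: -1080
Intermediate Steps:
N(p, O) = 9
(S(3)*N(-4, ((4 - 1*6) + (4 + 3)*(-3 + 2*5))/(6 - 4)))*(-40) = (3*9)*(-40) = 27*(-40) = -1080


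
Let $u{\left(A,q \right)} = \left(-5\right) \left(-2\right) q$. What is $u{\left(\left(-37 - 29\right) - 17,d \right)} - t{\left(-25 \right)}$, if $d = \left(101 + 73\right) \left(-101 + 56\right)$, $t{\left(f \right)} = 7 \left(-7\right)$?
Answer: $-78251$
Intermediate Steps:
$t{\left(f \right)} = -49$
$d = -7830$ ($d = 174 \left(-45\right) = -7830$)
$u{\left(A,q \right)} = 10 q$
$u{\left(\left(-37 - 29\right) - 17,d \right)} - t{\left(-25 \right)} = 10 \left(-7830\right) - -49 = -78300 + 49 = -78251$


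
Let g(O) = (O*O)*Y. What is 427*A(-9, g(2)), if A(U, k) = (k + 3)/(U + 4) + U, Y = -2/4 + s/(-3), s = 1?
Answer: -57218/15 ≈ -3814.5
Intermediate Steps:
Y = -⅚ (Y = -2/4 + 1/(-3) = -2*¼ + 1*(-⅓) = -½ - ⅓ = -⅚ ≈ -0.83333)
g(O) = -5*O²/6 (g(O) = (O*O)*(-⅚) = O²*(-⅚) = -5*O²/6)
A(U, k) = U + (3 + k)/(4 + U) (A(U, k) = (3 + k)/(4 + U) + U = U + (3 + k)/(4 + U))
427*A(-9, g(2)) = 427*((3 - ⅚*2² + (-9)² + 4*(-9))/(4 - 9)) = 427*((3 - ⅚*4 + 81 - 36)/(-5)) = 427*(-(3 - 10/3 + 81 - 36)/5) = 427*(-⅕*134/3) = 427*(-134/15) = -57218/15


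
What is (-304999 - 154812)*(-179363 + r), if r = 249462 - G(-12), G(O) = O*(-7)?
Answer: -32193667165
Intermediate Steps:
G(O) = -7*O
r = 249378 (r = 249462 - (-7)*(-12) = 249462 - 1*84 = 249462 - 84 = 249378)
(-304999 - 154812)*(-179363 + r) = (-304999 - 154812)*(-179363 + 249378) = -459811*70015 = -32193667165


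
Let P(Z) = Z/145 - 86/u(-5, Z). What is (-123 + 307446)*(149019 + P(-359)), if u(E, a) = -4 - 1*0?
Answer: 13282815680721/290 ≈ 4.5803e+10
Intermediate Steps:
u(E, a) = -4 (u(E, a) = -4 + 0 = -4)
P(Z) = 43/2 + Z/145 (P(Z) = Z/145 - 86/(-4) = Z*(1/145) - 86*(-1/4) = Z/145 + 43/2 = 43/2 + Z/145)
(-123 + 307446)*(149019 + P(-359)) = (-123 + 307446)*(149019 + (43/2 + (1/145)*(-359))) = 307323*(149019 + (43/2 - 359/145)) = 307323*(149019 + 5517/290) = 307323*(43221027/290) = 13282815680721/290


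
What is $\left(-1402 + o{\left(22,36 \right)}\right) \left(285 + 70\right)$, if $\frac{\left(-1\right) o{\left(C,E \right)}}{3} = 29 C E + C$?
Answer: $-24982060$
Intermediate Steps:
$o{\left(C,E \right)} = - 3 C - 87 C E$ ($o{\left(C,E \right)} = - 3 \left(29 C E + C\right) = - 3 \left(C + 29 C E\right) = - 3 C - 87 C E$)
$\left(-1402 + o{\left(22,36 \right)}\right) \left(285 + 70\right) = \left(-1402 - 66 \left(1 + 29 \cdot 36\right)\right) \left(285 + 70\right) = \left(-1402 - 66 \left(1 + 1044\right)\right) 355 = \left(-1402 - 66 \cdot 1045\right) 355 = \left(-1402 - 68970\right) 355 = \left(-70372\right) 355 = -24982060$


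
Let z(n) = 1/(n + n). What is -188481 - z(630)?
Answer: -237486061/1260 ≈ -1.8848e+5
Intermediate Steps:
z(n) = 1/(2*n)
-188481 - z(630) = -188481 - 1/(2*630) = -188481 - 1*1/1260 = -188481 - 1/1260 = -237486061/1260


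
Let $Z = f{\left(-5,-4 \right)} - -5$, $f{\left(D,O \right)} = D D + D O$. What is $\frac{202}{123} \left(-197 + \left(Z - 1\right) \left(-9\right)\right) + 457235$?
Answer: $\frac{56111029}{123} \approx 4.5619 \cdot 10^{5}$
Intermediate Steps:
$f{\left(D,O \right)} = D^{2} + D O$
$Z = 50$ ($Z = - 5 \left(-5 - 4\right) - -5 = \left(-5\right) \left(-9\right) + 5 = 45 + 5 = 50$)
$\frac{202}{123} \left(-197 + \left(Z - 1\right) \left(-9\right)\right) + 457235 = \frac{202}{123} \left(-197 + \left(50 - 1\right) \left(-9\right)\right) + 457235 = 202 \cdot \frac{1}{123} \left(-197 + 49 \left(-9\right)\right) + 457235 = \frac{202 \left(-197 - 441\right)}{123} + 457235 = \frac{202}{123} \left(-638\right) + 457235 = - \frac{128876}{123} + 457235 = \frac{56111029}{123}$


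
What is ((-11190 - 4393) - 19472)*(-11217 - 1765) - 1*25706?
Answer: 455058304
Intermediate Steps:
((-11190 - 4393) - 19472)*(-11217 - 1765) - 1*25706 = (-15583 - 19472)*(-12982) - 25706 = -35055*(-12982) - 25706 = 455084010 - 25706 = 455058304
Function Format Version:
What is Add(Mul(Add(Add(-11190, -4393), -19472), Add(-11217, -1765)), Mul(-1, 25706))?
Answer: 455058304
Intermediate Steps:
Add(Mul(Add(Add(-11190, -4393), -19472), Add(-11217, -1765)), Mul(-1, 25706)) = Add(Mul(Add(-15583, -19472), -12982), -25706) = Add(Mul(-35055, -12982), -25706) = Add(455084010, -25706) = 455058304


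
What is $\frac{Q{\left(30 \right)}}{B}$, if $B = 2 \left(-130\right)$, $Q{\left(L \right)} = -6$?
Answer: $\frac{3}{130} \approx 0.023077$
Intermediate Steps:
$B = -260$
$\frac{Q{\left(30 \right)}}{B} = - \frac{6}{-260} = \left(-6\right) \left(- \frac{1}{260}\right) = \frac{3}{130}$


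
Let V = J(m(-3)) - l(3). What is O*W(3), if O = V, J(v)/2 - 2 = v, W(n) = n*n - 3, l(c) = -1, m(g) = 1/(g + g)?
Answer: 28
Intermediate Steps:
m(g) = 1/(2*g)
W(n) = -3 + n² (W(n) = n² - 3 = -3 + n²)
J(v) = 4 + 2*v
V = 14/3 (V = (4 + 2*((½)/(-3))) - 1*(-1) = (4 + 2*((½)*(-⅓))) + 1 = (4 + 2*(-⅙)) + 1 = (4 - ⅓) + 1 = 11/3 + 1 = 14/3 ≈ 4.6667)
O = 14/3 ≈ 4.6667
O*W(3) = 14*(-3 + 3²)/3 = 14*(-3 + 9)/3 = (14/3)*6 = 28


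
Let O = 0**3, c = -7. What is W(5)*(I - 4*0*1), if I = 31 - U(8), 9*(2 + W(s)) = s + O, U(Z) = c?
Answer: -494/9 ≈ -54.889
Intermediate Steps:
O = 0
U(Z) = -7
W(s) = -2 + s/9 (W(s) = -2 + (s + 0)/9 = -2 + s/9)
I = 38 (I = 31 - 1*(-7) = 31 + 7 = 38)
W(5)*(I - 4*0*1) = (-2 + (1/9)*5)*(38 - 4*0*1) = (-2 + 5/9)*(38 + 0*1) = -13*(38 + 0)/9 = -13/9*38 = -494/9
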